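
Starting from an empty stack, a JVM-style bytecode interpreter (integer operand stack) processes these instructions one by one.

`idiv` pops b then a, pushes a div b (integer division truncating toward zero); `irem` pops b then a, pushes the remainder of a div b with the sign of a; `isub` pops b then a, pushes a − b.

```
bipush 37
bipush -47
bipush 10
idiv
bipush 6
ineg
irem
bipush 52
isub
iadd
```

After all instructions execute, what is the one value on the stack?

-19

bipush 37  → 37
bipush -47 → 37 -47
bipush 10  → 37 -47 10
idiv       → 37 -4
bipush 6   → 37 -4 6
ineg       → 37 -4 -6
irem       → 37 -4
bipush 52  → 37 -4 52
isub       → 37 -56
iadd       → -19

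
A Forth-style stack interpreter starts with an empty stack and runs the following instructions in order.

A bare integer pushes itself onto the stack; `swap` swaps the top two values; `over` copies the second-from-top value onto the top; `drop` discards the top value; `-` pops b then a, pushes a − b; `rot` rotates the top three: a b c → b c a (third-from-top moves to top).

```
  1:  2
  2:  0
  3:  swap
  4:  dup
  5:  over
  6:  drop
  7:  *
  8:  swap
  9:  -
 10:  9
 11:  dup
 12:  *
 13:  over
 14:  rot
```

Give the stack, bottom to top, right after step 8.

2    -> 2
0    -> 2 0
swap -> 0 2
dup  -> 0 2 2
over -> 0 2 2 2
drop -> 0 2 2
*    -> 0 4
swap -> 4 0

[4, 0]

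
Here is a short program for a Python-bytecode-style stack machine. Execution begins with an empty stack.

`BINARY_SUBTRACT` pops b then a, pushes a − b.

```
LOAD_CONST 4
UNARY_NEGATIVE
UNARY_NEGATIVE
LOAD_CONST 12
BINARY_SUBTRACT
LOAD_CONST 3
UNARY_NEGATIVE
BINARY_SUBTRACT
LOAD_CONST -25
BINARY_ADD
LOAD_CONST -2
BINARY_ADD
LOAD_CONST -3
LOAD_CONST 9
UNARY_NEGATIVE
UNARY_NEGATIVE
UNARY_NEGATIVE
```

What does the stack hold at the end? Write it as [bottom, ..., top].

[-32, -3, -9]

LOAD_CONST 4    → 4
UNARY_NEGATIVE  → -4
UNARY_NEGATIVE  → 4
LOAD_CONST 12   → 4 12
BINARY_SUBTRACT → -8
LOAD_CONST 3    → -8 3
UNARY_NEGATIVE  → -8 -3
BINARY_SUBTRACT → -5
LOAD_CONST -25  → -5 -25
BINARY_ADD      → -30
LOAD_CONST -2   → -30 -2
BINARY_ADD      → -32
LOAD_CONST -3   → -32 -3
LOAD_CONST 9    → -32 -3 9
UNARY_NEGATIVE  → -32 -3 -9
UNARY_NEGATIVE  → -32 -3 9
UNARY_NEGATIVE  → -32 -3 -9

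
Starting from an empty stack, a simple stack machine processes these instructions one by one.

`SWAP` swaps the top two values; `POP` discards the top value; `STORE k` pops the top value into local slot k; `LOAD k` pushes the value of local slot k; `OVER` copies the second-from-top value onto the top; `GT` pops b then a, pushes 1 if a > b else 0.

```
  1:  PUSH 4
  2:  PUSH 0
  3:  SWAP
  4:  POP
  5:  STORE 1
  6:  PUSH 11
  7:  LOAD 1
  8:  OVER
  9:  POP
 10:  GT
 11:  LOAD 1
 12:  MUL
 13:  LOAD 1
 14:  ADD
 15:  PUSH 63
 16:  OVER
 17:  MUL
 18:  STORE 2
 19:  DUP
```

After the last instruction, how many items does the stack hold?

PUSH 4  : 4
PUSH 0  : 4 0
SWAP    : 0 4
POP     : 0
STORE 1 : (empty)
PUSH 11 : 11
LOAD 1  : 11 0
OVER    : 11 0 11
POP     : 11 0
GT      : 1
LOAD 1  : 1 0
MUL     : 0
LOAD 1  : 0 0
ADD     : 0
PUSH 63 : 0 63
OVER    : 0 63 0
MUL     : 0 0
STORE 2 : 0
DUP     : 0 0

2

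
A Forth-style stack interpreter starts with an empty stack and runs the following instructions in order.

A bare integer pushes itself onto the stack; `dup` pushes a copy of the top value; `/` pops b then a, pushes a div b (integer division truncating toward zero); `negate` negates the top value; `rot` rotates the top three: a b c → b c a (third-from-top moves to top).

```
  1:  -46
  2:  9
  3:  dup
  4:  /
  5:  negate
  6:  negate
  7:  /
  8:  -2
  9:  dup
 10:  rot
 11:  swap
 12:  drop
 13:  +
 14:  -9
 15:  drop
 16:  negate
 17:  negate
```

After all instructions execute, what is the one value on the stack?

-48

-46    -> [-46]
9      -> [-46, 9]
dup    -> [-46, 9, 9]
/      -> [-46, 1]
negate -> [-46, -1]
negate -> [-46, 1]
/      -> [-46]
-2     -> [-46, -2]
dup    -> [-46, -2, -2]
rot    -> [-2, -2, -46]
swap   -> [-2, -46, -2]
drop   -> [-2, -46]
+      -> [-48]
-9     -> [-48, -9]
drop   -> [-48]
negate -> [48]
negate -> [-48]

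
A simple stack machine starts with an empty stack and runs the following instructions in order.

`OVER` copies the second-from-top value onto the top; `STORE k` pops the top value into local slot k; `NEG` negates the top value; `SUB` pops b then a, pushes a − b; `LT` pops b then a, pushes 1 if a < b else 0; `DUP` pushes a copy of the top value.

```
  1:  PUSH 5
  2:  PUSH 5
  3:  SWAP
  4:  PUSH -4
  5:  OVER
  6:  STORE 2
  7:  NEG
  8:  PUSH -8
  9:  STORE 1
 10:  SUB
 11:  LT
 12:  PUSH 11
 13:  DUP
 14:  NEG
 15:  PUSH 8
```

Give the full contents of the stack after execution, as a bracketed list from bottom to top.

[0, 11, -11, 8]

PUSH 5  → 5
PUSH 5  → 5 5
SWAP    → 5 5
PUSH -4 → 5 5 -4
OVER    → 5 5 -4 5
STORE 2 → 5 5 -4
NEG     → 5 5 4
PUSH -8 → 5 5 4 -8
STORE 1 → 5 5 4
SUB     → 5 1
LT      → 0
PUSH 11 → 0 11
DUP     → 0 11 11
NEG     → 0 11 -11
PUSH 8  → 0 11 -11 8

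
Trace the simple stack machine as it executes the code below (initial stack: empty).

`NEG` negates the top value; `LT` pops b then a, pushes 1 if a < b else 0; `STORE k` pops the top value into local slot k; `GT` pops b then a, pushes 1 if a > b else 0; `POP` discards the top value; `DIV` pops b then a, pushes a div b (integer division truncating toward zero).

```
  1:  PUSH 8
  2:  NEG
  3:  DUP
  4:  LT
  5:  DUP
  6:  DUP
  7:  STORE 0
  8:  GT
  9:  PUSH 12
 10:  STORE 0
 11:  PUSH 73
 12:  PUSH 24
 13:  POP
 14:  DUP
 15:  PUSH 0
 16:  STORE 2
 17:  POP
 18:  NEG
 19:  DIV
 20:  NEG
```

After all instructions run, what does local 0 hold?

12

PUSH 8  → [8]
NEG     → [-8]
DUP     → [-8, -8]
LT      → [0]
DUP     → [0, 0]
DUP     → [0, 0, 0]
STORE 0 → [0, 0]
GT      → [0]
PUSH 12 → [0, 12]
STORE 0 → [0]
PUSH 73 → [0, 73]
PUSH 24 → [0, 73, 24]
POP     → [0, 73]
DUP     → [0, 73, 73]
PUSH 0  → [0, 73, 73, 0]
STORE 2 → [0, 73, 73]
POP     → [0, 73]
NEG     → [0, -73]
DIV     → [0]
NEG     → [0]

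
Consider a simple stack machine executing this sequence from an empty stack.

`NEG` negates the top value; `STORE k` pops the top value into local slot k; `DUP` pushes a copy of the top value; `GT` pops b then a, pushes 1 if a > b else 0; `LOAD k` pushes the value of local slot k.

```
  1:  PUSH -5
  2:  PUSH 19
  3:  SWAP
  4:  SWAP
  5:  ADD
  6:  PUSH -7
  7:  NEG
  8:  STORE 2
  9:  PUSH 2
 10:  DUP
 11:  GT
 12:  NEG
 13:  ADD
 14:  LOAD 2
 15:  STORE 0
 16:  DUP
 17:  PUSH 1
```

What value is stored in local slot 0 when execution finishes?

7

PUSH -5  -5
PUSH 19  -5 19
SWAP     19 -5
SWAP     -5 19
ADD      14
PUSH -7  14 -7
NEG      14 7
STORE 2  14
PUSH 2   14 2
DUP      14 2 2
GT       14 0
NEG      14 0
ADD      14
LOAD 2   14 7
STORE 0  14
DUP      14 14
PUSH 1   14 14 1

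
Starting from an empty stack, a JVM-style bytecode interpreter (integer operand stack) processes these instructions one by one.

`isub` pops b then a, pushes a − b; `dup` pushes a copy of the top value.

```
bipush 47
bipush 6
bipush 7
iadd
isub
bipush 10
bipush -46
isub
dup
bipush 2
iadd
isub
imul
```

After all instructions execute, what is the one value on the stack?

-68

bipush 47   47
bipush 6    47 6
bipush 7    47 6 7
iadd        47 13
isub        34
bipush 10   34 10
bipush -46  34 10 -46
isub        34 56
dup         34 56 56
bipush 2    34 56 56 2
iadd        34 56 58
isub        34 -2
imul        -68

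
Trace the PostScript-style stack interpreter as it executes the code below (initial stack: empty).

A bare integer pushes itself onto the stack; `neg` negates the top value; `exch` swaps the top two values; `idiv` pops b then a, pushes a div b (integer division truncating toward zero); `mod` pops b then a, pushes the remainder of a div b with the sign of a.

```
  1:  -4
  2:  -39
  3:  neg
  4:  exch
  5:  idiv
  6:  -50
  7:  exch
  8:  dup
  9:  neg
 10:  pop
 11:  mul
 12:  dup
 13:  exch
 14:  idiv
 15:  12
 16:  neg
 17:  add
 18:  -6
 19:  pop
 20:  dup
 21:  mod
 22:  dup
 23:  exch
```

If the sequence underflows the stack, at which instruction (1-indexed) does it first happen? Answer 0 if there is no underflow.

-4   -> [-4]
-39  -> [-4, -39]
neg  -> [-4, 39]
exch -> [39, -4]
idiv -> [-9]
-50  -> [-9, -50]
exch -> [-50, -9]
dup  -> [-50, -9, -9]
neg  -> [-50, -9, 9]
pop  -> [-50, -9]
mul  -> [450]
dup  -> [450, 450]
exch -> [450, 450]
idiv -> [1]
12   -> [1, 12]
neg  -> [1, -12]
add  -> [-11]
-6   -> [-11, -6]
pop  -> [-11]
dup  -> [-11, -11]
mod  -> [0]
dup  -> [0, 0]
exch -> [0, 0]

0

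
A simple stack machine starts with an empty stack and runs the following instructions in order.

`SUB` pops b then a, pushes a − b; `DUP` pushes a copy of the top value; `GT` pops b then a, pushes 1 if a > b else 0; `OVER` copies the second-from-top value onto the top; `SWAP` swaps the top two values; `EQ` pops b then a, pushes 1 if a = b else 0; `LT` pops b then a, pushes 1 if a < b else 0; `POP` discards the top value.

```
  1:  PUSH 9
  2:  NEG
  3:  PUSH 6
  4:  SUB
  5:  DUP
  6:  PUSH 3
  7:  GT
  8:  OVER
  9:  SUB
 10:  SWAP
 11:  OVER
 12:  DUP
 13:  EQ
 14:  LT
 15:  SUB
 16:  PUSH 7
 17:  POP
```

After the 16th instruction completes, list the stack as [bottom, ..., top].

[14, 7]

PUSH 9 → 9
NEG    → -9
PUSH 6 → -9 6
SUB    → -15
DUP    → -15 -15
PUSH 3 → -15 -15 3
GT     → -15 0
OVER   → -15 0 -15
SUB    → -15 15
SWAP   → 15 -15
OVER   → 15 -15 15
DUP    → 15 -15 15 15
EQ     → 15 -15 1
LT     → 15 1
SUB    → 14
PUSH 7 → 14 7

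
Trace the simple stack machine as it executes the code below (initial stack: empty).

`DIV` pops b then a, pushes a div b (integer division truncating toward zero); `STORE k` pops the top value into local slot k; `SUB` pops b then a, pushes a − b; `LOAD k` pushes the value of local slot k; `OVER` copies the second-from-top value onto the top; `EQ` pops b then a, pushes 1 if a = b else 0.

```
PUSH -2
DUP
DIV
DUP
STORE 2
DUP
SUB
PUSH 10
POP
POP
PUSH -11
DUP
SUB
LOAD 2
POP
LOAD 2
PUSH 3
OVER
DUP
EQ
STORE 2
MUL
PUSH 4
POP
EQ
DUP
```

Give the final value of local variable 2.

1

PUSH -2   [-2]
DUP       [-2, -2]
DIV       [1]
DUP       [1, 1]
STORE 2   [1]
DUP       [1, 1]
SUB       [0]
PUSH 10   [0, 10]
POP       [0]
POP       []
PUSH -11  [-11]
DUP       [-11, -11]
SUB       [0]
LOAD 2    [0, 1]
POP       [0]
LOAD 2    [0, 1]
PUSH 3    [0, 1, 3]
OVER      [0, 1, 3, 1]
DUP       [0, 1, 3, 1, 1]
EQ        [0, 1, 3, 1]
STORE 2   [0, 1, 3]
MUL       [0, 3]
PUSH 4    [0, 3, 4]
POP       [0, 3]
EQ        [0]
DUP       [0, 0]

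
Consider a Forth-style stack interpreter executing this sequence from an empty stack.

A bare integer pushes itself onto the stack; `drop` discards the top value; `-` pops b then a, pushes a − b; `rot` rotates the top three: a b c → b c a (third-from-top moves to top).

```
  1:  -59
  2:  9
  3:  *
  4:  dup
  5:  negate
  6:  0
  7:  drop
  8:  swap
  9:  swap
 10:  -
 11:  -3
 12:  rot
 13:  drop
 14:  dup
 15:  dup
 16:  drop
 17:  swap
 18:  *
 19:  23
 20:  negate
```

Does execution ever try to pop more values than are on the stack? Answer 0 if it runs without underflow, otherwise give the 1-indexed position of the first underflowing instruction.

12

-59    -> [-59]
9      -> [-59, 9]
*      -> [-531]
dup    -> [-531, -531]
negate -> [-531, 531]
0      -> [-531, 531, 0]
drop   -> [-531, 531]
swap   -> [531, -531]
swap   -> [-531, 531]
-      -> [-1062]
-3     -> [-1062, -3]
rot  — needs 3 operands, stack has 2 → underflow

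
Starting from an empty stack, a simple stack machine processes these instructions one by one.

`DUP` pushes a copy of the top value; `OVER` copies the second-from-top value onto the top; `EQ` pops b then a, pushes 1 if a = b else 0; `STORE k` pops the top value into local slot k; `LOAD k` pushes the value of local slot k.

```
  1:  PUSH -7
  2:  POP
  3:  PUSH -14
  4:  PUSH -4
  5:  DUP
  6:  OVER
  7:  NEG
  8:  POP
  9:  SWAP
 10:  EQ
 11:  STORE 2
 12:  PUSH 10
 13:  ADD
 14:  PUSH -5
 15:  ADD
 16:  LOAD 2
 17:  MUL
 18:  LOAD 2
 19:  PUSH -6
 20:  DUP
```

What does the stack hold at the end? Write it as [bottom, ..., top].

PUSH -7   [-7]
POP       []
PUSH -14  [-14]
PUSH -4   [-14, -4]
DUP       [-14, -4, -4]
OVER      [-14, -4, -4, -4]
NEG       [-14, -4, -4, 4]
POP       [-14, -4, -4]
SWAP      [-14, -4, -4]
EQ        [-14, 1]
STORE 2   [-14]
PUSH 10   [-14, 10]
ADD       [-4]
PUSH -5   [-4, -5]
ADD       [-9]
LOAD 2    [-9, 1]
MUL       [-9]
LOAD 2    [-9, 1]
PUSH -6   [-9, 1, -6]
DUP       [-9, 1, -6, -6]

[-9, 1, -6, -6]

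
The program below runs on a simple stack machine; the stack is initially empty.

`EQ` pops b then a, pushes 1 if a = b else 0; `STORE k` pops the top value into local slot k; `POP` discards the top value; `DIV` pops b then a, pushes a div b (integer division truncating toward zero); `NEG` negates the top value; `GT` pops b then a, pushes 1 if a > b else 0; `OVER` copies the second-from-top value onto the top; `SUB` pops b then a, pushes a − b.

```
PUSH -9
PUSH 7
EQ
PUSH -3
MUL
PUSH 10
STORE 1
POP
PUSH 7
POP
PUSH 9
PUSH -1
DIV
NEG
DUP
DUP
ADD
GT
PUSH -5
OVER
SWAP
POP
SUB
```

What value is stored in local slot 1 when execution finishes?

10

PUSH -9 : -9
PUSH 7  : -9 7
EQ      : 0
PUSH -3 : 0 -3
MUL     : 0
PUSH 10 : 0 10
STORE 1 : 0
POP     : (empty)
PUSH 7  : 7
POP     : (empty)
PUSH 9  : 9
PUSH -1 : 9 -1
DIV     : -9
NEG     : 9
DUP     : 9 9
DUP     : 9 9 9
ADD     : 9 18
GT      : 0
PUSH -5 : 0 -5
OVER    : 0 -5 0
SWAP    : 0 0 -5
POP     : 0 0
SUB     : 0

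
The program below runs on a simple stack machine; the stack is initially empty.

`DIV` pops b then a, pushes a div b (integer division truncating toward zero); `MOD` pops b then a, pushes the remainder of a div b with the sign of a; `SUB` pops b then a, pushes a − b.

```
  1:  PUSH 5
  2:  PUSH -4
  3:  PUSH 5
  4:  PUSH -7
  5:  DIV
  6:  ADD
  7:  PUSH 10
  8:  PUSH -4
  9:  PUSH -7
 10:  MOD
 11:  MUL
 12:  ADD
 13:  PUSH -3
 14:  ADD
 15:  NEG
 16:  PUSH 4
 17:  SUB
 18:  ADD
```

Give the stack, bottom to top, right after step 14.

PUSH 5  → [5]
PUSH -4 → [5, -4]
PUSH 5  → [5, -4, 5]
PUSH -7 → [5, -4, 5, -7]
DIV     → [5, -4, 0]
ADD     → [5, -4]
PUSH 10 → [5, -4, 10]
PUSH -4 → [5, -4, 10, -4]
PUSH -7 → [5, -4, 10, -4, -7]
MOD     → [5, -4, 10, -4]
MUL     → [5, -4, -40]
ADD     → [5, -44]
PUSH -3 → [5, -44, -3]
ADD     → [5, -47]

[5, -47]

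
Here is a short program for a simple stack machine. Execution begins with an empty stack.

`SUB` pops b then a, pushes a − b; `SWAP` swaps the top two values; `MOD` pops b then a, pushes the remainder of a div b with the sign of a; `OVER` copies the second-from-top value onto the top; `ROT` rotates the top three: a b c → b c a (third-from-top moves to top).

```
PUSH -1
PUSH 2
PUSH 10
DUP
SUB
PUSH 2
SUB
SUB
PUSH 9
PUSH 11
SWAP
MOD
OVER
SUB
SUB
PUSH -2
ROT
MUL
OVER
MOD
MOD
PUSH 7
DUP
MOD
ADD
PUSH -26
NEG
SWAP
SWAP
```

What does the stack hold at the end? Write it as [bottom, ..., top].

[0, 26]

PUSH -1  : -1
PUSH 2   : -1 2
PUSH 10  : -1 2 10
DUP      : -1 2 10 10
SUB      : -1 2 0
PUSH 2   : -1 2 0 2
SUB      : -1 2 -2
SUB      : -1 4
PUSH 9   : -1 4 9
PUSH 11  : -1 4 9 11
SWAP     : -1 4 11 9
MOD      : -1 4 2
OVER     : -1 4 2 4
SUB      : -1 4 -2
SUB      : -1 6
PUSH -2  : -1 6 -2
ROT      : 6 -2 -1
MUL      : 6 2
OVER     : 6 2 6
MOD      : 6 2
MOD      : 0
PUSH 7   : 0 7
DUP      : 0 7 7
MOD      : 0 0
ADD      : 0
PUSH -26 : 0 -26
NEG      : 0 26
SWAP     : 26 0
SWAP     : 0 26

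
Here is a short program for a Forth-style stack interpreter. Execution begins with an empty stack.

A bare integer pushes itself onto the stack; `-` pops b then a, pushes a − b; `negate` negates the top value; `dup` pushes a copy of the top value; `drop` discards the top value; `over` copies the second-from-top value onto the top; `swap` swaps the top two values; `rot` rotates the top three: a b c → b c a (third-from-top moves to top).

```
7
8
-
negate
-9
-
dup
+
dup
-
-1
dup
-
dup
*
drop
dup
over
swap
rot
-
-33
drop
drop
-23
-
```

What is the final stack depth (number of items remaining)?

1

7      : [7]
8      : [7, 8]
-      : [-1]
negate : [1]
-9     : [1, -9]
-      : [10]
dup    : [10, 10]
+      : [20]
dup    : [20, 20]
-      : [0]
-1     : [0, -1]
dup    : [0, -1, -1]
-      : [0, 0]
dup    : [0, 0, 0]
*      : [0, 0]
drop   : [0]
dup    : [0, 0]
over   : [0, 0, 0]
swap   : [0, 0, 0]
rot    : [0, 0, 0]
-      : [0, 0]
-33    : [0, 0, -33]
drop   : [0, 0]
drop   : [0]
-23    : [0, -23]
-      : [23]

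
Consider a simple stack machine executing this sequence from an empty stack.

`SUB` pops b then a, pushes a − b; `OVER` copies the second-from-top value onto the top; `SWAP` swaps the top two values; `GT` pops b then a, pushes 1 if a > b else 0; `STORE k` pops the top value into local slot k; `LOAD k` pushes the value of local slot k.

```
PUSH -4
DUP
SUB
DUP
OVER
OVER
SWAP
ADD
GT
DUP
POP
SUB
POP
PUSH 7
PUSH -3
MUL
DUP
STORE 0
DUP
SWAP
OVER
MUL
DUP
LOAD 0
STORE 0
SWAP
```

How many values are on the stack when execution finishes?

3

PUSH -4 : [-4]
DUP     : [-4, -4]
SUB     : [0]
DUP     : [0, 0]
OVER    : [0, 0, 0]
OVER    : [0, 0, 0, 0]
SWAP    : [0, 0, 0, 0]
ADD     : [0, 0, 0]
GT      : [0, 0]
DUP     : [0, 0, 0]
POP     : [0, 0]
SUB     : [0]
POP     : []
PUSH 7  : [7]
PUSH -3 : [7, -3]
MUL     : [-21]
DUP     : [-21, -21]
STORE 0 : [-21]
DUP     : [-21, -21]
SWAP    : [-21, -21]
OVER    : [-21, -21, -21]
MUL     : [-21, 441]
DUP     : [-21, 441, 441]
LOAD 0  : [-21, 441, 441, -21]
STORE 0 : [-21, 441, 441]
SWAP    : [-21, 441, 441]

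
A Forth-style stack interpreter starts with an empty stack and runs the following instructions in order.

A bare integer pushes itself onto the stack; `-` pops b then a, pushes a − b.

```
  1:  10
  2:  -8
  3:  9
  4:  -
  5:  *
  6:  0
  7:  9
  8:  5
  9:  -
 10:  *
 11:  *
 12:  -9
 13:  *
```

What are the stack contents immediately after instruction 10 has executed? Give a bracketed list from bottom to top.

[-170, 0]

10  [10]
-8  [10, -8]
9   [10, -8, 9]
-   [10, -17]
*   [-170]
0   [-170, 0]
9   [-170, 0, 9]
5   [-170, 0, 9, 5]
-   [-170, 0, 4]
*   [-170, 0]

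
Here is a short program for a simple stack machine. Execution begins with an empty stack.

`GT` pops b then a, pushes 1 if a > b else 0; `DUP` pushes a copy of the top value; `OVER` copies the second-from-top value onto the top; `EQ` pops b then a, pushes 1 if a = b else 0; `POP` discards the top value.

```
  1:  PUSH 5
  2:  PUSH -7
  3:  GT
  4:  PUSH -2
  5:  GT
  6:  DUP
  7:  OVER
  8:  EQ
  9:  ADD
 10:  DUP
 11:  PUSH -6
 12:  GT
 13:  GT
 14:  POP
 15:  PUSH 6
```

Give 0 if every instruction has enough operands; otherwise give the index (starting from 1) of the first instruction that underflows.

0

PUSH 5  -> [5]
PUSH -7 -> [5, -7]
GT      -> [1]
PUSH -2 -> [1, -2]
GT      -> [1]
DUP     -> [1, 1]
OVER    -> [1, 1, 1]
EQ      -> [1, 1]
ADD     -> [2]
DUP     -> [2, 2]
PUSH -6 -> [2, 2, -6]
GT      -> [2, 1]
GT      -> [1]
POP     -> []
PUSH 6  -> [6]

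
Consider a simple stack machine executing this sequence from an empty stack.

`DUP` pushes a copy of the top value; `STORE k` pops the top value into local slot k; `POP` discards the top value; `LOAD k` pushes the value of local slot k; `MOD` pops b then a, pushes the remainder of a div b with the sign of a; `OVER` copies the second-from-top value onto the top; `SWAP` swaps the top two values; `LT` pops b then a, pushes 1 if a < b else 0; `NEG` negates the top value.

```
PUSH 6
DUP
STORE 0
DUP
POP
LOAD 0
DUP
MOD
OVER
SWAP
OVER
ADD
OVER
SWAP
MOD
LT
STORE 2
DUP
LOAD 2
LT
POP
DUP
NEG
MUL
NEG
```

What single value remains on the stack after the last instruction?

PUSH 6   [6]
DUP      [6, 6]
STORE 0  [6]
DUP      [6, 6]
POP      [6]
LOAD 0   [6, 6]
DUP      [6, 6, 6]
MOD      [6, 0]
OVER     [6, 0, 6]
SWAP     [6, 6, 0]
OVER     [6, 6, 0, 6]
ADD      [6, 6, 6]
OVER     [6, 6, 6, 6]
SWAP     [6, 6, 6, 6]
MOD      [6, 6, 0]
LT       [6, 0]
STORE 2  [6]
DUP      [6, 6]
LOAD 2   [6, 6, 0]
LT       [6, 0]
POP      [6]
DUP      [6, 6]
NEG      [6, -6]
MUL      [-36]
NEG      [36]

36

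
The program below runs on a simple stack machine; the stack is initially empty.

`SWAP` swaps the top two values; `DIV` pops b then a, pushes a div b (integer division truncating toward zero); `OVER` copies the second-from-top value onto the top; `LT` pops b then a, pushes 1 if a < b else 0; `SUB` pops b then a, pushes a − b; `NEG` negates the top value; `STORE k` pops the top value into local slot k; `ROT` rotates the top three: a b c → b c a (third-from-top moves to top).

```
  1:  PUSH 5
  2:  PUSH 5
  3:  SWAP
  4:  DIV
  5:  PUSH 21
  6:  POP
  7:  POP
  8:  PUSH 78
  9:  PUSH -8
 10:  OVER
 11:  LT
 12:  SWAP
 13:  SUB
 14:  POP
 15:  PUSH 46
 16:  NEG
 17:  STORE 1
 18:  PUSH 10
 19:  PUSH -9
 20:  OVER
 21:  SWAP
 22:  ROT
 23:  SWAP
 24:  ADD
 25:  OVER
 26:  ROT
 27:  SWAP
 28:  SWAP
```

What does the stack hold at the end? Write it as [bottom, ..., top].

PUSH 5  : 5
PUSH 5  : 5 5
SWAP    : 5 5
DIV     : 1
PUSH 21 : 1 21
POP     : 1
POP     : (empty)
PUSH 78 : 78
PUSH -8 : 78 -8
OVER    : 78 -8 78
LT      : 78 1
SWAP    : 1 78
SUB     : -77
POP     : (empty)
PUSH 46 : 46
NEG     : -46
STORE 1 : (empty)
PUSH 10 : 10
PUSH -9 : 10 -9
OVER    : 10 -9 10
SWAP    : 10 10 -9
ROT     : 10 -9 10
SWAP    : 10 10 -9
ADD     : 10 1
OVER    : 10 1 10
ROT     : 1 10 10
SWAP    : 1 10 10
SWAP    : 1 10 10

[1, 10, 10]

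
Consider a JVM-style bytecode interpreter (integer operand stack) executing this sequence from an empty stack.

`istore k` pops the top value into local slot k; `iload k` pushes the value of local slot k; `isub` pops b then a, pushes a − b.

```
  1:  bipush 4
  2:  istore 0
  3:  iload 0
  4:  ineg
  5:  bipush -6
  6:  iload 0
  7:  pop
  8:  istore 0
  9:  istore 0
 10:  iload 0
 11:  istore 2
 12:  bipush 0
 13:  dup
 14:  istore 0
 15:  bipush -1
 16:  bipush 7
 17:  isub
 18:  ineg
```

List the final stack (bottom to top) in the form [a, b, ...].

[0, 8]

bipush 4  : [4]
istore 0  : []
iload 0   : [4]
ineg      : [-4]
bipush -6 : [-4, -6]
iload 0   : [-4, -6, 4]
pop       : [-4, -6]
istore 0  : [-4]
istore 0  : []
iload 0   : [-4]
istore 2  : []
bipush 0  : [0]
dup       : [0, 0]
istore 0  : [0]
bipush -1 : [0, -1]
bipush 7  : [0, -1, 7]
isub      : [0, -8]
ineg      : [0, 8]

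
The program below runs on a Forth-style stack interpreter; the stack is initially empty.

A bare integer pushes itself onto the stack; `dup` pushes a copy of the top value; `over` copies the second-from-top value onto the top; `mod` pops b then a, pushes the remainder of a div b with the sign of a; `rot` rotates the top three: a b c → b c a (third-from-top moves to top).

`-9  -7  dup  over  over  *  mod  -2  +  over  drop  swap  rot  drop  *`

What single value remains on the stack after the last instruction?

-9   : -9
-7   : -9 -7
dup  : -9 -7 -7
over : -9 -7 -7 -7
over : -9 -7 -7 -7 -7
*    : -9 -7 -7 49
mod  : -9 -7 -7
-2   : -9 -7 -7 -2
+    : -9 -7 -9
over : -9 -7 -9 -7
drop : -9 -7 -9
swap : -9 -9 -7
rot  : -9 -7 -9
drop : -9 -7
*    : 63

63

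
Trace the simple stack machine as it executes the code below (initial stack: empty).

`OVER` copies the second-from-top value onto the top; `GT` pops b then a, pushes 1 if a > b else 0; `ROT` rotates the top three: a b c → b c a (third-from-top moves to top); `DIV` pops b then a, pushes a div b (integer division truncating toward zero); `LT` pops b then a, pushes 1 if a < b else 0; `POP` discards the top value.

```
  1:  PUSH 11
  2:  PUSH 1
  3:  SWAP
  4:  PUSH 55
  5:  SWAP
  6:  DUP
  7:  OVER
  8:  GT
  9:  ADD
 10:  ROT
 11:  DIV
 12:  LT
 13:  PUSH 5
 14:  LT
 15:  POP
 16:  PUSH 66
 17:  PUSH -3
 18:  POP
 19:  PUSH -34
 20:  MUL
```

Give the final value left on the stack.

PUSH 11  → [11]
PUSH 1   → [11, 1]
SWAP     → [1, 11]
PUSH 55  → [1, 11, 55]
SWAP     → [1, 55, 11]
DUP      → [1, 55, 11, 11]
OVER     → [1, 55, 11, 11, 11]
GT       → [1, 55, 11, 0]
ADD      → [1, 55, 11]
ROT      → [55, 11, 1]
DIV      → [55, 11]
LT       → [0]
PUSH 5   → [0, 5]
LT       → [1]
POP      → []
PUSH 66  → [66]
PUSH -3  → [66, -3]
POP      → [66]
PUSH -34 → [66, -34]
MUL      → [-2244]

-2244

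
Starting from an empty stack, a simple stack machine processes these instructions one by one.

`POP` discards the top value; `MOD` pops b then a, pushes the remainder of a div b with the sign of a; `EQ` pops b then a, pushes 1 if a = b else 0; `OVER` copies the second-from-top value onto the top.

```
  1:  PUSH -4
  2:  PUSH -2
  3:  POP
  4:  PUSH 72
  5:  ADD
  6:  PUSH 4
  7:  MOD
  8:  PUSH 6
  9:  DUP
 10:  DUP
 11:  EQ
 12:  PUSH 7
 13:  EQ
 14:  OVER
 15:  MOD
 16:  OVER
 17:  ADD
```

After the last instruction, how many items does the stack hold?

PUSH -4 : -4
PUSH -2 : -4 -2
POP     : -4
PUSH 72 : -4 72
ADD     : 68
PUSH 4  : 68 4
MOD     : 0
PUSH 6  : 0 6
DUP     : 0 6 6
DUP     : 0 6 6 6
EQ      : 0 6 1
PUSH 7  : 0 6 1 7
EQ      : 0 6 0
OVER    : 0 6 0 6
MOD     : 0 6 0
OVER    : 0 6 0 6
ADD     : 0 6 6

3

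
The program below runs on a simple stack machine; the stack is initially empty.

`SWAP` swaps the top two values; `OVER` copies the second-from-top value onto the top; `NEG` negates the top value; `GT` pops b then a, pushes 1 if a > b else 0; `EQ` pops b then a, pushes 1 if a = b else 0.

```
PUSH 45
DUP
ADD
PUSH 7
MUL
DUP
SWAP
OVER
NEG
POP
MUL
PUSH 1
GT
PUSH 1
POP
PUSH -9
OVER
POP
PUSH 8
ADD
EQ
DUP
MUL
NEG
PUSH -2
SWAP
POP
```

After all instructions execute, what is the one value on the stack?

-2

PUSH 45 -> [45]
DUP     -> [45, 45]
ADD     -> [90]
PUSH 7  -> [90, 7]
MUL     -> [630]
DUP     -> [630, 630]
SWAP    -> [630, 630]
OVER    -> [630, 630, 630]
NEG     -> [630, 630, -630]
POP     -> [630, 630]
MUL     -> [396900]
PUSH 1  -> [396900, 1]
GT      -> [1]
PUSH 1  -> [1, 1]
POP     -> [1]
PUSH -9 -> [1, -9]
OVER    -> [1, -9, 1]
POP     -> [1, -9]
PUSH 8  -> [1, -9, 8]
ADD     -> [1, -1]
EQ      -> [0]
DUP     -> [0, 0]
MUL     -> [0]
NEG     -> [0]
PUSH -2 -> [0, -2]
SWAP    -> [-2, 0]
POP     -> [-2]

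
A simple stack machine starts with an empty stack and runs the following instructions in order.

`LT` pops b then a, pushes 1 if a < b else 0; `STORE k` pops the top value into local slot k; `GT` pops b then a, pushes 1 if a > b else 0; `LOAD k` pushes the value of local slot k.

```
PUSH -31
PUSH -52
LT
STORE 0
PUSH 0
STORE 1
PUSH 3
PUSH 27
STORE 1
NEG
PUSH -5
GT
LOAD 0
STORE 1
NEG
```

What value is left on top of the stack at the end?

-1

PUSH -31 → -31
PUSH -52 → -31 -52
LT       → 0
STORE 0  → (empty)
PUSH 0   → 0
STORE 1  → (empty)
PUSH 3   → 3
PUSH 27  → 3 27
STORE 1  → 3
NEG      → -3
PUSH -5  → -3 -5
GT       → 1
LOAD 0   → 1 0
STORE 1  → 1
NEG      → -1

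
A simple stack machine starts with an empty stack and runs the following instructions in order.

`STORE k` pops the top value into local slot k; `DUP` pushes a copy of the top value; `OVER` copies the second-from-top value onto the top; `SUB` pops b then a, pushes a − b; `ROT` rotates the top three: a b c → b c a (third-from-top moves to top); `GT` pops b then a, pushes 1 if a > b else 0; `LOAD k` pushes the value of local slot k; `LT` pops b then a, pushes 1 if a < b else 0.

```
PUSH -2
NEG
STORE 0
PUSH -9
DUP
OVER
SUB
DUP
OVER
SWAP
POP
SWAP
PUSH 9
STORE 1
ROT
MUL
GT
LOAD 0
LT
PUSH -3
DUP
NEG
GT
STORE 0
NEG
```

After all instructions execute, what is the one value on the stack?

-1

PUSH -2 -> -2
NEG     -> 2
STORE 0 -> (empty)
PUSH -9 -> -9
DUP     -> -9 -9
OVER    -> -9 -9 -9
SUB     -> -9 0
DUP     -> -9 0 0
OVER    -> -9 0 0 0
SWAP    -> -9 0 0 0
POP     -> -9 0 0
SWAP    -> -9 0 0
PUSH 9  -> -9 0 0 9
STORE 1 -> -9 0 0
ROT     -> 0 0 -9
MUL     -> 0 0
GT      -> 0
LOAD 0  -> 0 2
LT      -> 1
PUSH -3 -> 1 -3
DUP     -> 1 -3 -3
NEG     -> 1 -3 3
GT      -> 1 0
STORE 0 -> 1
NEG     -> -1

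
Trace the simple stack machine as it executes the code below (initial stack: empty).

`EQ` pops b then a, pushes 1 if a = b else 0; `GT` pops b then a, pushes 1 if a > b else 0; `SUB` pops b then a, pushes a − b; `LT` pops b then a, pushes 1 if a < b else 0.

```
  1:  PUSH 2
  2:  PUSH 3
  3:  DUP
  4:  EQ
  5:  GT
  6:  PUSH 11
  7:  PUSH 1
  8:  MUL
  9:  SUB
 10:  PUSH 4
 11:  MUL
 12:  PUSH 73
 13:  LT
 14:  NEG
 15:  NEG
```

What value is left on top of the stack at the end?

1

PUSH 2  : 2
PUSH 3  : 2 3
DUP     : 2 3 3
EQ      : 2 1
GT      : 1
PUSH 11 : 1 11
PUSH 1  : 1 11 1
MUL     : 1 11
SUB     : -10
PUSH 4  : -10 4
MUL     : -40
PUSH 73 : -40 73
LT      : 1
NEG     : -1
NEG     : 1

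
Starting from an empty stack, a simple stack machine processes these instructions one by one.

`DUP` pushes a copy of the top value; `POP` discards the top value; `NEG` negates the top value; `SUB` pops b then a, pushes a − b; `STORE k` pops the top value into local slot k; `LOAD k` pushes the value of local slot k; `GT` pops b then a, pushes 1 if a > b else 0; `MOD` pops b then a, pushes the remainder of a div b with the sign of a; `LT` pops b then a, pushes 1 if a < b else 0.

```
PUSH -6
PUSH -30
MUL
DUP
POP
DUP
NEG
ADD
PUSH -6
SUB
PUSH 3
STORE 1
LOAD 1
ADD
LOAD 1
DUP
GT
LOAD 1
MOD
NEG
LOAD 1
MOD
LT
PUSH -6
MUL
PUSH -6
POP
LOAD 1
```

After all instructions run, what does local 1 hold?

PUSH -6  : -6
PUSH -30 : -6 -30
MUL      : 180
DUP      : 180 180
POP      : 180
DUP      : 180 180
NEG      : 180 -180
ADD      : 0
PUSH -6  : 0 -6
SUB      : 6
PUSH 3   : 6 3
STORE 1  : 6
LOAD 1   : 6 3
ADD      : 9
LOAD 1   : 9 3
DUP      : 9 3 3
GT       : 9 0
LOAD 1   : 9 0 3
MOD      : 9 0
NEG      : 9 0
LOAD 1   : 9 0 3
MOD      : 9 0
LT       : 0
PUSH -6  : 0 -6
MUL      : 0
PUSH -6  : 0 -6
POP      : 0
LOAD 1   : 0 3

3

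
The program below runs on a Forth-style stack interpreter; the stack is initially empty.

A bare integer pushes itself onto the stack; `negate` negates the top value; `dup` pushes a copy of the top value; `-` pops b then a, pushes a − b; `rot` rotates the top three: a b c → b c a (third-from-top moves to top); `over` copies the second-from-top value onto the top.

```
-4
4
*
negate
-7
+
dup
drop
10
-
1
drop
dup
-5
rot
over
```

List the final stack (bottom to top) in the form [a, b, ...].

[-1, -5, -1, -5]

-4      [-4]
4       [-4, 4]
*       [-16]
negate  [16]
-7      [16, -7]
+       [9]
dup     [9, 9]
drop    [9]
10      [9, 10]
-       [-1]
1       [-1, 1]
drop    [-1]
dup     [-1, -1]
-5      [-1, -1, -5]
rot     [-1, -5, -1]
over    [-1, -5, -1, -5]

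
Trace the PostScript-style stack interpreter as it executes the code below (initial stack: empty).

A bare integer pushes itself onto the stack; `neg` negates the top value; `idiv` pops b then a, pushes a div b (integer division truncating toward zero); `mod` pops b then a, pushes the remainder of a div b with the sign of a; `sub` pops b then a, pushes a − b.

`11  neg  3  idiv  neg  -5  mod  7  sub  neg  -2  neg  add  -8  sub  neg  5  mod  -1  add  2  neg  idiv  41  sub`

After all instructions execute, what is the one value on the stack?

-39

11    11
neg   -11
3     -11 3
idiv  -3
neg   3
-5    3 -5
mod   3
7     3 7
sub   -4
neg   4
-2    4 -2
neg   4 2
add   6
-8    6 -8
sub   14
neg   -14
5     -14 5
mod   -4
-1    -4 -1
add   -5
2     -5 2
neg   -5 -2
idiv  2
41    2 41
sub   -39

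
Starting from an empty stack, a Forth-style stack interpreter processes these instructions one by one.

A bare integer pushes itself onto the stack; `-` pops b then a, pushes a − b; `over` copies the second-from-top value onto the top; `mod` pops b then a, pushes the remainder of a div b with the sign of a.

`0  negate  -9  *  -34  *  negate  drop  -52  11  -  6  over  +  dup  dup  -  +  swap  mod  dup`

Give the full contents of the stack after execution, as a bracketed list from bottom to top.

0      -> 0
negate -> 0
-9     -> 0 -9
*      -> 0
-34    -> 0 -34
*      -> 0
negate -> 0
drop   -> (empty)
-52    -> -52
11     -> -52 11
-      -> -63
6      -> -63 6
over   -> -63 6 -63
+      -> -63 -57
dup    -> -63 -57 -57
dup    -> -63 -57 -57 -57
-      -> -63 -57 0
+      -> -63 -57
swap   -> -57 -63
mod    -> -57
dup    -> -57 -57

[-57, -57]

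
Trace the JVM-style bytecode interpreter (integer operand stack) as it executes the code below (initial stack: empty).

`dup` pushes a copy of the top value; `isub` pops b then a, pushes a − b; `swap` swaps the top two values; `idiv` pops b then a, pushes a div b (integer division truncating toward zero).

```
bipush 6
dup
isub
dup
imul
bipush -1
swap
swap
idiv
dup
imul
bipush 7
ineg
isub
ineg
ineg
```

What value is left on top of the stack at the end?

7

bipush 6  -> [6]
dup       -> [6, 6]
isub      -> [0]
dup       -> [0, 0]
imul      -> [0]
bipush -1 -> [0, -1]
swap      -> [-1, 0]
swap      -> [0, -1]
idiv      -> [0]
dup       -> [0, 0]
imul      -> [0]
bipush 7  -> [0, 7]
ineg      -> [0, -7]
isub      -> [7]
ineg      -> [-7]
ineg      -> [7]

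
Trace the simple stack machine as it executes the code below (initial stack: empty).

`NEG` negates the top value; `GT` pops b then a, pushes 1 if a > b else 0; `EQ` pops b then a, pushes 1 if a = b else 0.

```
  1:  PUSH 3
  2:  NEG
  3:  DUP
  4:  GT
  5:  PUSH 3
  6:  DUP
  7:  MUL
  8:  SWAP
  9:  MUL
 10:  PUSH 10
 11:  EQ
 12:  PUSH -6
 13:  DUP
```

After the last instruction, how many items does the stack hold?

PUSH 3   [3]
NEG      [-3]
DUP      [-3, -3]
GT       [0]
PUSH 3   [0, 3]
DUP      [0, 3, 3]
MUL      [0, 9]
SWAP     [9, 0]
MUL      [0]
PUSH 10  [0, 10]
EQ       [0]
PUSH -6  [0, -6]
DUP      [0, -6, -6]

3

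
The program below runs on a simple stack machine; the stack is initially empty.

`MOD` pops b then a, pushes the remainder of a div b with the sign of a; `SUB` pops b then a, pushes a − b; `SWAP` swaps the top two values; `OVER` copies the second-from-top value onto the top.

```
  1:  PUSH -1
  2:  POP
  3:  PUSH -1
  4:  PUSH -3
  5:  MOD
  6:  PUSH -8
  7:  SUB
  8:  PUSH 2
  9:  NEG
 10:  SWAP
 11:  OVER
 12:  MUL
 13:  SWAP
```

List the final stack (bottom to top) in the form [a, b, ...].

[-14, -2]

PUSH -1 -> -1
POP     -> (empty)
PUSH -1 -> -1
PUSH -3 -> -1 -3
MOD     -> -1
PUSH -8 -> -1 -8
SUB     -> 7
PUSH 2  -> 7 2
NEG     -> 7 -2
SWAP    -> -2 7
OVER    -> -2 7 -2
MUL     -> -2 -14
SWAP    -> -14 -2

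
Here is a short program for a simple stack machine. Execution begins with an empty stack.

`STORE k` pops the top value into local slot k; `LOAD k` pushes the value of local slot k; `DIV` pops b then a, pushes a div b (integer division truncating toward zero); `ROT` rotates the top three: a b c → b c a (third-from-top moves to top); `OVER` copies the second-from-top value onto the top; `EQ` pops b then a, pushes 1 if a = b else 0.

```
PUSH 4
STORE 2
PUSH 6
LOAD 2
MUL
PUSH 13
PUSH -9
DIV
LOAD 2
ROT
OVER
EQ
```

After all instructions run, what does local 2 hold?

4

PUSH 4  -> 4
STORE 2 -> (empty)
PUSH 6  -> 6
LOAD 2  -> 6 4
MUL     -> 24
PUSH 13 -> 24 13
PUSH -9 -> 24 13 -9
DIV     -> 24 -1
LOAD 2  -> 24 -1 4
ROT     -> -1 4 24
OVER    -> -1 4 24 4
EQ      -> -1 4 0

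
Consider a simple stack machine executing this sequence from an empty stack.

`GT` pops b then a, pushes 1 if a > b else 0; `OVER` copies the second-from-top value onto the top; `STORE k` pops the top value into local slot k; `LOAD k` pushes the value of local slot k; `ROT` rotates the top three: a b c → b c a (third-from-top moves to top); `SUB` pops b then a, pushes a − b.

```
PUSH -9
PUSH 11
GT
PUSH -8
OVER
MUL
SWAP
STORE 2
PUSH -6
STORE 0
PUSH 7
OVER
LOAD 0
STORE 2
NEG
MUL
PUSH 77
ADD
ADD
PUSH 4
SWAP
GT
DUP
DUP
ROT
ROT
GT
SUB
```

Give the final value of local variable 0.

-6

PUSH -9 -> -9
PUSH 11 -> -9 11
GT      -> 0
PUSH -8 -> 0 -8
OVER    -> 0 -8 0
MUL     -> 0 0
SWAP    -> 0 0
STORE 2 -> 0
PUSH -6 -> 0 -6
STORE 0 -> 0
PUSH 7  -> 0 7
OVER    -> 0 7 0
LOAD 0  -> 0 7 0 -6
STORE 2 -> 0 7 0
NEG     -> 0 7 0
MUL     -> 0 0
PUSH 77 -> 0 0 77
ADD     -> 0 77
ADD     -> 77
PUSH 4  -> 77 4
SWAP    -> 4 77
GT      -> 0
DUP     -> 0 0
DUP     -> 0 0 0
ROT     -> 0 0 0
ROT     -> 0 0 0
GT      -> 0 0
SUB     -> 0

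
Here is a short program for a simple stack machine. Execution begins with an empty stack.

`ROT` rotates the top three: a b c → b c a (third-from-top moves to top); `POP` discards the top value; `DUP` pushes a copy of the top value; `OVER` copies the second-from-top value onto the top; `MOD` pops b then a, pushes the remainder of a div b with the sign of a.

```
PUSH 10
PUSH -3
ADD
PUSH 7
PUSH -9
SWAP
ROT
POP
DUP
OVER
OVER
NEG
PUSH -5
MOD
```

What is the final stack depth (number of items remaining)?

5

PUSH 10 -> [10]
PUSH -3 -> [10, -3]
ADD     -> [7]
PUSH 7  -> [7, 7]
PUSH -9 -> [7, 7, -9]
SWAP    -> [7, -9, 7]
ROT     -> [-9, 7, 7]
POP     -> [-9, 7]
DUP     -> [-9, 7, 7]
OVER    -> [-9, 7, 7, 7]
OVER    -> [-9, 7, 7, 7, 7]
NEG     -> [-9, 7, 7, 7, -7]
PUSH -5 -> [-9, 7, 7, 7, -7, -5]
MOD     -> [-9, 7, 7, 7, -2]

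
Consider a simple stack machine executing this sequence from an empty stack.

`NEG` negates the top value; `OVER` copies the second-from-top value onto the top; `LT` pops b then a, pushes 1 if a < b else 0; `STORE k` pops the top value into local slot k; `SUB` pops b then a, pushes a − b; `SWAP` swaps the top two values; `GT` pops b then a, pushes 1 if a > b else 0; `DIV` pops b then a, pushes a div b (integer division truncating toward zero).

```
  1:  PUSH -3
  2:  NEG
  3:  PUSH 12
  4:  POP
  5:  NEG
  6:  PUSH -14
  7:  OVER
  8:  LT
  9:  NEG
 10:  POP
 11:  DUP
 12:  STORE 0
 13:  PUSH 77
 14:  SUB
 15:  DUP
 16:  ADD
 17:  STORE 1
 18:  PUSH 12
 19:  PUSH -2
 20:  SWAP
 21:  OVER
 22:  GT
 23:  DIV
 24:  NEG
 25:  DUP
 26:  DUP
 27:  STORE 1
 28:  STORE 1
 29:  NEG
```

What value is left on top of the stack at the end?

-2

PUSH -3  : -3
NEG      : 3
PUSH 12  : 3 12
POP      : 3
NEG      : -3
PUSH -14 : -3 -14
OVER     : -3 -14 -3
LT       : -3 1
NEG      : -3 -1
POP      : -3
DUP      : -3 -3
STORE 0  : -3
PUSH 77  : -3 77
SUB      : -80
DUP      : -80 -80
ADD      : -160
STORE 1  : (empty)
PUSH 12  : 12
PUSH -2  : 12 -2
SWAP     : -2 12
OVER     : -2 12 -2
GT       : -2 1
DIV      : -2
NEG      : 2
DUP      : 2 2
DUP      : 2 2 2
STORE 1  : 2 2
STORE 1  : 2
NEG      : -2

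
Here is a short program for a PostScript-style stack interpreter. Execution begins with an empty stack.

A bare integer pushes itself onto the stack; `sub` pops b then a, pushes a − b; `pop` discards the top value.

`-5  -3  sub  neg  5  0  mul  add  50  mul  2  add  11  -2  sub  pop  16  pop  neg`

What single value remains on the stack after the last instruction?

-5   [-5]
-3   [-5, -3]
sub  [-2]
neg  [2]
5    [2, 5]
0    [2, 5, 0]
mul  [2, 0]
add  [2]
50   [2, 50]
mul  [100]
2    [100, 2]
add  [102]
11   [102, 11]
-2   [102, 11, -2]
sub  [102, 13]
pop  [102]
16   [102, 16]
pop  [102]
neg  [-102]

-102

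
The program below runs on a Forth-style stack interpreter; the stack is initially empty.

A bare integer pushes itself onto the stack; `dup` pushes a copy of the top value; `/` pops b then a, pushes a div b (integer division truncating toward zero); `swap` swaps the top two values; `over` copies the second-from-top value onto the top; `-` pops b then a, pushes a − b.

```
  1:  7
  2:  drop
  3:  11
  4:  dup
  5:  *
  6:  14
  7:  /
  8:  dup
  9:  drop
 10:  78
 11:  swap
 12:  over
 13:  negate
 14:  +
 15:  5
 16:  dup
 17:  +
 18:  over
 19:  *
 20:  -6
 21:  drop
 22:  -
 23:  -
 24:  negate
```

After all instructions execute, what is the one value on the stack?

7      → 7
drop   → (empty)
11     → 11
dup    → 11 11
*      → 121
14     → 121 14
/      → 8
dup    → 8 8
drop   → 8
78     → 8 78
swap   → 78 8
over   → 78 8 78
negate → 78 8 -78
+      → 78 -70
5      → 78 -70 5
dup    → 78 -70 5 5
+      → 78 -70 10
over   → 78 -70 10 -70
*      → 78 -70 -700
-6     → 78 -70 -700 -6
drop   → 78 -70 -700
-      → 78 630
-      → -552
negate → 552

552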